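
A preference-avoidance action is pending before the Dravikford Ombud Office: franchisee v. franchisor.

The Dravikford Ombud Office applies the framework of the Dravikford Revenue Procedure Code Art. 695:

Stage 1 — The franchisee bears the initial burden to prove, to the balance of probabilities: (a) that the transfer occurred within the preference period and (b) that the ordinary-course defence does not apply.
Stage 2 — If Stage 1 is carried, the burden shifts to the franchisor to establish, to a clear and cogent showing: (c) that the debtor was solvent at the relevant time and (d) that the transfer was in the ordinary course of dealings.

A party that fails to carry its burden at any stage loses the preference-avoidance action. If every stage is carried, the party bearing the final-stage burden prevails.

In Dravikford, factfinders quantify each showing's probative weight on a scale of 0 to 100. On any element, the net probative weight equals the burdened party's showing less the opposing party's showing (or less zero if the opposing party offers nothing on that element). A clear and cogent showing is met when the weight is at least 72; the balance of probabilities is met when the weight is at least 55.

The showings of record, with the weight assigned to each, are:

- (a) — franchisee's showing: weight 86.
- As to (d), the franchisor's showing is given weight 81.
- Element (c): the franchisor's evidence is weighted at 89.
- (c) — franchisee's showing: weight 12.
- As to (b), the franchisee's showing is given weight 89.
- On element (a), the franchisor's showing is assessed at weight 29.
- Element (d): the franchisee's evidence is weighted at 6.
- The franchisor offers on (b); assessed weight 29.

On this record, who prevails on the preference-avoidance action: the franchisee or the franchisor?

franchisor

Stage 1 — burden on franchisee; standard: the balance of probabilities (weight is at least 55).
    (a): 86 − 29 = 57 ≥ 55 [met]
    (b): 89 − 29 = 60 ≥ 55 [met]
  All elements met. The burden passes to the franchisor.
Stage 2 — burden on franchisor; standard: a clear and cogent showing (weight is at least 72).
    (c): 89 − 12 = 77 ≥ 72 [met]
    (d): 81 − 6 = 75 ≥ 72 [met]
  All elements met at the final stage.
All stages carried — the franchisor prevails.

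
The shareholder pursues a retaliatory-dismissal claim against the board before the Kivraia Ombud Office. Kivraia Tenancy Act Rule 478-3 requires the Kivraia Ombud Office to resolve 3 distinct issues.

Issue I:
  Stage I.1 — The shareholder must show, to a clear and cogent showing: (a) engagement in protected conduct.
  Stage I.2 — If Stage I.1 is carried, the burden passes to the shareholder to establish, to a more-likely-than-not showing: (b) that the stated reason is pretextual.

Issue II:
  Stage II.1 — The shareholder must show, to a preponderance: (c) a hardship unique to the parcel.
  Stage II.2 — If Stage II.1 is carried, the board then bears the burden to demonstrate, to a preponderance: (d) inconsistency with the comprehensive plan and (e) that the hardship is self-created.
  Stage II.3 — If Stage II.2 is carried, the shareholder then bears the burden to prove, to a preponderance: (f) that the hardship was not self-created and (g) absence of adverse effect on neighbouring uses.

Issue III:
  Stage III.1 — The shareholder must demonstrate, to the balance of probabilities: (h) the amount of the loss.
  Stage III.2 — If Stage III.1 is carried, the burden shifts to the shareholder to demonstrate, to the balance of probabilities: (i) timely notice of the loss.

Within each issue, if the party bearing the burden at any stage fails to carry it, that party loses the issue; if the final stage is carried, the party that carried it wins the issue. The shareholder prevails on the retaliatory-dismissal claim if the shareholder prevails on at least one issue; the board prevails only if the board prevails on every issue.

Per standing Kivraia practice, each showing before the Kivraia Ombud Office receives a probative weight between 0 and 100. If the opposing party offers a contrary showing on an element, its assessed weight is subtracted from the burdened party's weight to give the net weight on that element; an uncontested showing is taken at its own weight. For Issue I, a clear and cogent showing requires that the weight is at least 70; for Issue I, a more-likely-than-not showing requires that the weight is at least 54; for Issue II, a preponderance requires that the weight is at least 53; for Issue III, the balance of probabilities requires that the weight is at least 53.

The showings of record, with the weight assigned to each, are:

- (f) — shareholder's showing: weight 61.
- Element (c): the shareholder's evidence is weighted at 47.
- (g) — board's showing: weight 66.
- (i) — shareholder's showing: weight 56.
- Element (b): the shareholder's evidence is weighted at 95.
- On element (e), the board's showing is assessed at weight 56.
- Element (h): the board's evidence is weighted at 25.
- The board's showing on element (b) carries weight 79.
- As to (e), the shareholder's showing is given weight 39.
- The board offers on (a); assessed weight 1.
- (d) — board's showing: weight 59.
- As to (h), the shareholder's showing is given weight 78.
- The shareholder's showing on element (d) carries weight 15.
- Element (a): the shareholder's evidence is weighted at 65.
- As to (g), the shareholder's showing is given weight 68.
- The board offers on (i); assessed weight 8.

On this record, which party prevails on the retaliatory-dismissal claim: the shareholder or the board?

— Issue I —
At Stage I.1 the shareholder must meet a clear and cogent showing (weight is at least 70): on (a) the weight is 65 less the opposing 1 gives net 64, which does not reach 70, so (a) does not meet the standard.
  The shareholder does not carry Stage I.1.
The board prevails on this issue.
— Issue II —
Stage II.1 — burden on shareholder; standard: a preponderance (weight is at least 53).
    (c): 47 < 53 [not met]
  Stage II.1 not carried; the shareholder fails its burden.
The analysis ends at Stage II.1; the board prevails on this issue.
— Issue III —
At Stage III.1 the shareholder must meet the balance of probabilities (weight is at least 53): on (h) the weight is 78 less the opposing 25 gives net 53, which does reach 53, so (h) meets the standard.
  Stage III.1 is satisfied; the shareholder continues to bear the burden.
At Stage III.2 the shareholder must meet the balance of probabilities (weight is at least 53): on (i) the weight is 56 less the opposing 8 gives net 48, < 53, so (i) does not meet the standard.
  Not every element is met, so the shareholder fails to carry Stage III.2.
So the board prevails on this issue.
Per-issue: Issue I → board; Issue II → board; Issue III → board. The shareholder must prevail on at least one issue; overall, the board prevails.

board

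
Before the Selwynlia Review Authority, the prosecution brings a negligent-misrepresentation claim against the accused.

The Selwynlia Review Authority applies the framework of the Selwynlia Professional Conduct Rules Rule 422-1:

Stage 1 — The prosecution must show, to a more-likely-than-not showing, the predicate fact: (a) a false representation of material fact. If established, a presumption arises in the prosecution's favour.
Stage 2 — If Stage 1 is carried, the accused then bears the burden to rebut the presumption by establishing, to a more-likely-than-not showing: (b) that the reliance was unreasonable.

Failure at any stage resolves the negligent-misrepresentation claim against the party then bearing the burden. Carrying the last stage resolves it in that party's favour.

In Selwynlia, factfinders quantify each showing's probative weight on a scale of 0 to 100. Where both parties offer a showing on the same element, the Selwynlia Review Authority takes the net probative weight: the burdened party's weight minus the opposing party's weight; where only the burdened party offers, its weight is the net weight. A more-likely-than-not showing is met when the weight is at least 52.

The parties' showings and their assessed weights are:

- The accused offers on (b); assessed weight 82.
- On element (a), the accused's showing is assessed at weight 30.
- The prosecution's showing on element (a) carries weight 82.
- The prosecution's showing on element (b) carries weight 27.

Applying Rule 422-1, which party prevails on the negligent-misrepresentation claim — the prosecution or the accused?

Stage 1 (prosecution, a more-likely-than-not showing, weight is at least 52): (a) net 82−30=52 ≥ 52 — meets.
  Stage 1 is satisfied; the onus moves to the accused.
Stage 2 (accused, a more-likely-than-not showing, weight is at least 52): (b) net 82−27=55 ≥ 52 — meets.
  The accused carries the last stage.
With every stage satisfied, the accused prevails.

accused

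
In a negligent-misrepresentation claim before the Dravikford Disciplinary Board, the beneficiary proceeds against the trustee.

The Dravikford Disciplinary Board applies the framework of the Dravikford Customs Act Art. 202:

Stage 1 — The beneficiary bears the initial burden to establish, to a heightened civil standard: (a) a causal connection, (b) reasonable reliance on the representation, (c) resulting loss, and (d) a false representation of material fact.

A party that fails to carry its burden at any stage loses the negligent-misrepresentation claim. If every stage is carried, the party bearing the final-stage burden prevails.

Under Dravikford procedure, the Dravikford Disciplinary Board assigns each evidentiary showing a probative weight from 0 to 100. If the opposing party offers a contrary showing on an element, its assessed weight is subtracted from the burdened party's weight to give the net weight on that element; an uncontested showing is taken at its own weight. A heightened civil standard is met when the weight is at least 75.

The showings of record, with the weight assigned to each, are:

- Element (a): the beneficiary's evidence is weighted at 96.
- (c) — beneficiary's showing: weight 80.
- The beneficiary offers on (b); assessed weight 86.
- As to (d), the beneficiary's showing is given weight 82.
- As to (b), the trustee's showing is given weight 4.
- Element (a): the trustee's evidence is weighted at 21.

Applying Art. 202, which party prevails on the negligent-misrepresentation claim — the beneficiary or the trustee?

At Stage 1 the beneficiary must meet a heightened civil standard (weight is at least 75): on (a) the weight is 96 less the opposing 21 gives net 75, ≥ 75, so (a) meets the standard; on (b) the weight is 86 less the opposing 4 gives net 82, which does reach 75, so (b) meets the standard; on (c) the weight is 80, ≥ 75, so (c) meets the standard; on (d) the weight is 82, which does reach 75, so (d) meets the standard.
  Stage 1 carried; the final stage is satisfied.
With every stage satisfied, the beneficiary prevails.

beneficiary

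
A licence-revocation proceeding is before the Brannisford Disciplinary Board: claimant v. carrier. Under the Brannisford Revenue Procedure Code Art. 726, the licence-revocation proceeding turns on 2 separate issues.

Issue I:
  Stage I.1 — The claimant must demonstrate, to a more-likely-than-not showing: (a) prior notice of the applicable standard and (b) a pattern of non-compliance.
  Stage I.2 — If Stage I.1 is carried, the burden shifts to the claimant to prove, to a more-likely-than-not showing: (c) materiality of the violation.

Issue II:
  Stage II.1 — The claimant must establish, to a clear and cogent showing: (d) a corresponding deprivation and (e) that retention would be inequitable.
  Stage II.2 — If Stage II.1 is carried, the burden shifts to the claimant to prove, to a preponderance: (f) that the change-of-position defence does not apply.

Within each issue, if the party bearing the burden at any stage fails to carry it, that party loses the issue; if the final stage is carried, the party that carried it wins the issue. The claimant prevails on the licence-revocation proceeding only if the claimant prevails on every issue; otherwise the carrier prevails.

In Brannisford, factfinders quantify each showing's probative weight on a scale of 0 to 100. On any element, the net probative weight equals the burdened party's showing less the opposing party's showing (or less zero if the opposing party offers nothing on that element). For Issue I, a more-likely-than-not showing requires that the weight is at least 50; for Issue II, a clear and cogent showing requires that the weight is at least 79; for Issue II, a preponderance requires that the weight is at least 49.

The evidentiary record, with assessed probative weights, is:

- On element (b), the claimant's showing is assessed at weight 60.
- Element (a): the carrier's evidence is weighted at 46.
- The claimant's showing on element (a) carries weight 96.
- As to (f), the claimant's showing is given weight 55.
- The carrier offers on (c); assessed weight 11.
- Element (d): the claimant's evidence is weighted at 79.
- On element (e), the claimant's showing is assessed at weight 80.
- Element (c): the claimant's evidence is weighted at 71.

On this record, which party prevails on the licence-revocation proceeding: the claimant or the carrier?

claimant

— Issue I —
Stage I.1 (claimant, a more-likely-than-not showing, weight is at least 50): (a) net 96−46=50 ≥ 50 — meets; (b) 60 ≥ 50 — meets.
  All elements met. The claimant retains the burden for Stage I.2.
Stage I.2 (claimant, a more-likely-than-not showing, weight is at least 50): (c) net 71−11=60 ≥ 50 — meets.
  All elements met at the final stage.
With every stage satisfied, the claimant prevails on this issue.
— Issue II —
At Stage II.1 the claimant must meet a clear and cogent showing (weight is at least 79): on (d) the weight is 79, which does reach 79, so (d) meets the standard; on (e) the weight is 80, which does reach 79, so (e) meets the standard.
  Stage II.1 carried; the burden remains with the claimant.
At Stage II.2 the claimant must meet a preponderance (weight is at least 49): on (f) the weight is 55, which does reach 49, so (f) meets the standard.
  The claimant carries the last stage.
With every stage satisfied, the claimant prevails on this issue.
Per-issue: Issue I → claimant; Issue II → claimant. The claimant must prevail on every issue; overall, the claimant prevails.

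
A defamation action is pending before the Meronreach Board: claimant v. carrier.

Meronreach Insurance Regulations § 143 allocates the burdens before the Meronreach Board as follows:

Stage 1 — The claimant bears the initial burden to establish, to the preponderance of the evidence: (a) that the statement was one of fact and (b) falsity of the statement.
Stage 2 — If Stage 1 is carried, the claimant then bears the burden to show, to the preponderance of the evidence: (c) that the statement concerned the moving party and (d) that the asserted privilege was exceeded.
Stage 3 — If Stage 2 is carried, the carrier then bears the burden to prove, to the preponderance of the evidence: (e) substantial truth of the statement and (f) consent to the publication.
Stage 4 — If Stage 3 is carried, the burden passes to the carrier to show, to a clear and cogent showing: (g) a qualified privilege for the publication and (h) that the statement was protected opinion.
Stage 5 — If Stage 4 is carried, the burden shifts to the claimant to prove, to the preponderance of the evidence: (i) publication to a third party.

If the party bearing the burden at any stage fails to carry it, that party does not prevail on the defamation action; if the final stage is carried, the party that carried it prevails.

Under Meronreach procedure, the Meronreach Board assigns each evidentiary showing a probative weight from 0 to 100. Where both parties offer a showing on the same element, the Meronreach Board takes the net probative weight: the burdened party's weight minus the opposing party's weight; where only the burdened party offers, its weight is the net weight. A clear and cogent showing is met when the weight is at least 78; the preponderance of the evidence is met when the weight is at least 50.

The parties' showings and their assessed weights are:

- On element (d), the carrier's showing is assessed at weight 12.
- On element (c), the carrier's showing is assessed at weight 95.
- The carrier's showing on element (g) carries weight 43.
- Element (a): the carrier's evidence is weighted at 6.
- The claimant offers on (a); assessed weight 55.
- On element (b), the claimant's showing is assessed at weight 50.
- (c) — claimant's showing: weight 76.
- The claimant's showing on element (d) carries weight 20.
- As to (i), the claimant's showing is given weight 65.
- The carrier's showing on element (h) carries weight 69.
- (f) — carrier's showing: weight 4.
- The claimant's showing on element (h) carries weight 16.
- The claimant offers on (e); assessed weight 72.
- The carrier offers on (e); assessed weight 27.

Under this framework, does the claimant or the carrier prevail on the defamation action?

Stage 1 — burden on claimant; standard: the preponderance of the evidence (weight is at least 50).
    (a): 55 − 6 = 49 < 50 [not met]
    (b): 50 ≥ 50 [met]
  Stage 1 not carried; the claimant fails its burden.
The carrier prevails.

carrier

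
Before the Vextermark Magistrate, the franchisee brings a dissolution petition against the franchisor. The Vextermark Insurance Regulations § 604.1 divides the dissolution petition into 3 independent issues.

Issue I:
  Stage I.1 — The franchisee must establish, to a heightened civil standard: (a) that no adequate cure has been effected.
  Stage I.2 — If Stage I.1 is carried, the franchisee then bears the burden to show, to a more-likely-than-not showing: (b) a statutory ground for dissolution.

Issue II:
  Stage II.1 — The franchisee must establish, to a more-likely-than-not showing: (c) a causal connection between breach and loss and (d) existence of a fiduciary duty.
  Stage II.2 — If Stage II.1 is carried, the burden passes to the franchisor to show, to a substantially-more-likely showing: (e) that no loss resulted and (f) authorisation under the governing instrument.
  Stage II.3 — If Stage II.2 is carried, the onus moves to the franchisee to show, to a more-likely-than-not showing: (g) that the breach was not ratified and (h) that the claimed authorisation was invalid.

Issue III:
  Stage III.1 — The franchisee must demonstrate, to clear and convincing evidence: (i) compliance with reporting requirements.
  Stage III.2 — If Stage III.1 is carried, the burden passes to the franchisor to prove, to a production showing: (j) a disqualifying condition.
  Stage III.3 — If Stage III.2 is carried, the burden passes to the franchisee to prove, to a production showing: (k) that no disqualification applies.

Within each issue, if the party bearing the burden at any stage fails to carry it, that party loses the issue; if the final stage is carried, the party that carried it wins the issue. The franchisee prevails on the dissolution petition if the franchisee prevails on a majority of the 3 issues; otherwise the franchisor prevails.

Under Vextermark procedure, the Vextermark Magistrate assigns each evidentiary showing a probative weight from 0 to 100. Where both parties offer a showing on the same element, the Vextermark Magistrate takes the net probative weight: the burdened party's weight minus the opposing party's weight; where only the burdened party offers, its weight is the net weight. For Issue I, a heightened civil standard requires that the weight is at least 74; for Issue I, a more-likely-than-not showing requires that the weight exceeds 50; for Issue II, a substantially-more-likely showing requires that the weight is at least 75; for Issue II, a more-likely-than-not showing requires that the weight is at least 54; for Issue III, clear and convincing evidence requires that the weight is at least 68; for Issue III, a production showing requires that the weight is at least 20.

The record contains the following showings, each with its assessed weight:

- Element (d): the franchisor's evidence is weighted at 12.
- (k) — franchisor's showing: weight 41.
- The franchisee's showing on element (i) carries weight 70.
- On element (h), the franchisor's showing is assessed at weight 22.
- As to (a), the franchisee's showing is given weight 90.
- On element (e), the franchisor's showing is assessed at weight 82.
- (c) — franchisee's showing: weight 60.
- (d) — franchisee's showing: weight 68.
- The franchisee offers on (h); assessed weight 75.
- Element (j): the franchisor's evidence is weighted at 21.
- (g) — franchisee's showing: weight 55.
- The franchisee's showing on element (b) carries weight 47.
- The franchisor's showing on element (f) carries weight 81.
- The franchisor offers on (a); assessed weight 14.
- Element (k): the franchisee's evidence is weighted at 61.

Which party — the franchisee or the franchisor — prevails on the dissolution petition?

franchisor

— Issue I —
Stage I.1 (franchisee, a heightened civil standard, weight is at least 74): (a) net 90−14=76 ≥ 74 — meets.
  Stage I.1 is satisfied; the franchisee continues to bear the burden.
Stage I.2 (franchisee, a more-likely-than-not showing, weight exceeds 50): (b) 47 ≤ 50 — fails.
  Not every element is met, so the franchisee fails to carry Stage I.2.
The franchisor prevails on this issue.
— Issue II —
Stage II.1 (franchisee, a more-likely-than-not showing, weight is at least 54): (c) 60 ≥ 54 — meets; (d) net 68−12=56 ≥ 54 — meets.
  The franchisee carries Stage II.1; the franchisor now bears the burden.
Stage II.2 (franchisor, a substantially-more-likely showing, weight is at least 75): (e) 82 ≥ 75 — meets; (f) 81 ≥ 75 — meets.
  The franchisor carries Stage II.2; the franchisee now bears the burden.
Stage II.3 (franchisee, a more-likely-than-not showing, weight is at least 54): (g) 55 ≥ 54 — meets; (h) net 75−22=53 < 54 — fails.
  The franchisee does not carry Stage II.3.
The analysis ends at Stage II.3; the franchisor prevails on this issue.
— Issue III —
At Stage III.1 the franchisee must meet clear and convincing evidence (weight is at least 68): on (i) the weight is 70, ≥ 68, so (i) meets the standard.
  All elements met. The burden passes to the franchisor.
At Stage III.2 the franchisor must meet a production showing (weight is at least 20): on (j) the weight is 21, which does reach 20, so (j) meets the standard.
  Stage III.2 carried; the burden shifts to the franchisee.
At Stage III.3 the franchisee must meet a production showing (weight is at least 20): on (k) the weight is 61 less the opposing 41 gives net 20, which does reach 20, so (k) meets the standard.
  Stage III.3 carried; the final stage is satisfied.
All stages carried — the franchisee prevails on this issue.
Per-issue: Issue I → franchisor; Issue II → franchisor; Issue III → franchisee. The franchisee must prevail on a majority of issues; overall, the franchisor prevails.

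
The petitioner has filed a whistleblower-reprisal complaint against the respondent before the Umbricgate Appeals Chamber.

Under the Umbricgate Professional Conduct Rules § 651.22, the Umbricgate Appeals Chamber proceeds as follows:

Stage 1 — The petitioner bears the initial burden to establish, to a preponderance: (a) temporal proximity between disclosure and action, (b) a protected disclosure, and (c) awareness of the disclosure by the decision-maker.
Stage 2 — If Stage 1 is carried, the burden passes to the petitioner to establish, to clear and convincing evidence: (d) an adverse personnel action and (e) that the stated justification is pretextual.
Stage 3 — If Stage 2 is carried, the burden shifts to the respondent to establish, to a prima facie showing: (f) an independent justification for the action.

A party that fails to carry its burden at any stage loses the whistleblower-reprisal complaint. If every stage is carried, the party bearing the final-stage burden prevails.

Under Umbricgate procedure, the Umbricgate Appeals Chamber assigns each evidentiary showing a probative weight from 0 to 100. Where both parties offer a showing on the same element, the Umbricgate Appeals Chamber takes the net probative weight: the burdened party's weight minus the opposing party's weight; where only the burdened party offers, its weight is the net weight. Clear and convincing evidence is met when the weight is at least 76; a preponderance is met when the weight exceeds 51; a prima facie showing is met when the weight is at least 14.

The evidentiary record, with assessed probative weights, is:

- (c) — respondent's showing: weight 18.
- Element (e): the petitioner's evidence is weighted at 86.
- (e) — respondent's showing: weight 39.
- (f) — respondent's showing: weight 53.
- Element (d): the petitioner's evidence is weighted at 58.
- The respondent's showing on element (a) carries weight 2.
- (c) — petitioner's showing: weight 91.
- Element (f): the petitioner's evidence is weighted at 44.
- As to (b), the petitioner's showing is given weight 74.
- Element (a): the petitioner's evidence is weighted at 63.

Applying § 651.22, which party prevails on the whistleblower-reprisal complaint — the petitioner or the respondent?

respondent

Stage 1 — burden on petitioner; standard: a preponderance (weight exceeds 51).
    (a): 63 − 2 = 61 > 51 [met]
    (b): 74 > 51 [met]
    (c): 91 − 18 = 73 > 51 [met]
  Stage 1 carried; the burden remains with the petitioner.
Stage 2 — burden on petitioner; standard: clear and convincing evidence (weight is at least 76).
    (d): 58 < 76 [not met]
    (e): 86 − 39 = 47 < 76 [not met]
  Stage 2 not carried; the petitioner fails its burden.
The respondent prevails.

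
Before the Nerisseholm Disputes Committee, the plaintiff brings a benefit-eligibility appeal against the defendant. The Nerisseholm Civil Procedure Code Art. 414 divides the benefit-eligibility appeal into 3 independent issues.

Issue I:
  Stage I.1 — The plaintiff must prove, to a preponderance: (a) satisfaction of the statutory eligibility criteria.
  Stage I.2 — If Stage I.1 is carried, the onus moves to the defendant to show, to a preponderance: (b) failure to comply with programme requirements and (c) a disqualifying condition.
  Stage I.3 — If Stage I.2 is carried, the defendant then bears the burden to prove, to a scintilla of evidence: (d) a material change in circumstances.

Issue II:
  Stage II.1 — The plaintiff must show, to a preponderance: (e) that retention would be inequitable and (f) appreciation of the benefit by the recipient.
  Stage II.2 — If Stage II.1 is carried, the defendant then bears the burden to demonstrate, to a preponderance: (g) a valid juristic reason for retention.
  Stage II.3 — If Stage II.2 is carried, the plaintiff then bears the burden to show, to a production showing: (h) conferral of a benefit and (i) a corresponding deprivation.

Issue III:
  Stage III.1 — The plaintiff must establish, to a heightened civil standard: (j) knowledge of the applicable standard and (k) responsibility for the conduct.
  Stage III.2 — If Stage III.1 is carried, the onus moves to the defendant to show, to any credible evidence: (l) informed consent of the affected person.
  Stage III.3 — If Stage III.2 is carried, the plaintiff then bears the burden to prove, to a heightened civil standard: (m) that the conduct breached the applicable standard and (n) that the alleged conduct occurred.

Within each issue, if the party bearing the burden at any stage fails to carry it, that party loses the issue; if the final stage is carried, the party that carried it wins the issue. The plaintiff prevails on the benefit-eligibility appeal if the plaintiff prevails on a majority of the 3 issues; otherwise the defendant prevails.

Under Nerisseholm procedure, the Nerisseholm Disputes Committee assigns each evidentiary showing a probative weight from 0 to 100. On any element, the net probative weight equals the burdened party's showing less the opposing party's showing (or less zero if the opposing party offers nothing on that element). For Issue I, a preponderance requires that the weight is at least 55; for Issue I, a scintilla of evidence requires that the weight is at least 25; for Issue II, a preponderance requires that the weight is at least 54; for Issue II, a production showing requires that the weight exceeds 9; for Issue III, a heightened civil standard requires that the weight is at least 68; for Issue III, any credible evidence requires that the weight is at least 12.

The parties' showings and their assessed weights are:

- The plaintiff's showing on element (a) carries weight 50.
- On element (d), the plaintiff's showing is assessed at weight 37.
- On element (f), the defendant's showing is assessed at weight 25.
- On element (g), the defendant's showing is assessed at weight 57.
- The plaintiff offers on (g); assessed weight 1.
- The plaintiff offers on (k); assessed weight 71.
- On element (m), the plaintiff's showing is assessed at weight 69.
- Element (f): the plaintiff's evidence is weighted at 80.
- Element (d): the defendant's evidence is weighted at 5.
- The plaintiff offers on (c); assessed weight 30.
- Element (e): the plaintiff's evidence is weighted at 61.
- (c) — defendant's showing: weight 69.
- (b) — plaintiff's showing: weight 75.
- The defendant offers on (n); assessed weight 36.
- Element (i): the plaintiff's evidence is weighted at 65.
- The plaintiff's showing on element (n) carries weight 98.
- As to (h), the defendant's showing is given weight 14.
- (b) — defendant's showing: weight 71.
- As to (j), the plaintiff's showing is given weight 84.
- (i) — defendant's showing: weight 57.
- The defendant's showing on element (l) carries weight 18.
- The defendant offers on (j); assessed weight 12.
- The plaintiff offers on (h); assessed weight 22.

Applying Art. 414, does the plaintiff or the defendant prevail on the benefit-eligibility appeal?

defendant

— Issue I —
Stage I.1 (plaintiff, a preponderance, weight is at least 55): (a) 50 < 55 — fails.
  Stage I.1 not carried; the plaintiff fails its burden.
The defendant prevails on this issue.
— Issue II —
Stage II.1 — burden on plaintiff; standard: a preponderance (weight is at least 54).
    (e): 61 ≥ 54 [met]
    (f): 80 − 25 = 55 ≥ 54 [met]
  Stage II.1 carried; the burden shifts to the defendant.
Stage II.2 — burden on defendant; standard: a preponderance (weight is at least 54).
    (g): 57 − 1 = 56 ≥ 54 [met]
  All elements met. The burden passes to the plaintiff.
Stage II.3 — burden on plaintiff; standard: a production showing (weight exceeds 9).
    (h): 22 − 14 = 8 ≤ 9 [not met]
    (i): 65 − 57 = 8 ≤ 9 [not met]
  Stage II.3 not carried; the plaintiff fails its burden.
The analysis ends at Stage II.3; the defendant prevails on this issue.
— Issue III —
At Stage III.1 the plaintiff must meet a heightened civil standard (weight is at least 68): on (j) the weight is 84 less the opposing 12 gives net 72, which does reach 68, so (j) meets the standard; on (k) the weight is 71, ≥ 68, so (k) meets the standard.
  Stage III.1 carried; the burden shifts to the defendant.
At Stage III.2 the defendant must meet any credible evidence (weight is at least 12): on (l) the weight is 18, which does reach 12, so (l) meets the standard.
  Stage III.2 carried; the burden shifts to the plaintiff.
At Stage III.3 the plaintiff must meet a heightened civil standard (weight is at least 68): on (m) the weight is 69, ≥ 68, so (m) meets the standard; on (n) the weight is 98 less the opposing 36 gives net 62, < 68, so (n) does not meet the standard.
  Not every element is met, so the plaintiff fails to carry Stage III.3.
The defendant prevails on this issue.
Per-issue: Issue I → defendant; Issue II → defendant; Issue III → defendant. The plaintiff must prevail on a majority of issues; overall, the defendant prevails.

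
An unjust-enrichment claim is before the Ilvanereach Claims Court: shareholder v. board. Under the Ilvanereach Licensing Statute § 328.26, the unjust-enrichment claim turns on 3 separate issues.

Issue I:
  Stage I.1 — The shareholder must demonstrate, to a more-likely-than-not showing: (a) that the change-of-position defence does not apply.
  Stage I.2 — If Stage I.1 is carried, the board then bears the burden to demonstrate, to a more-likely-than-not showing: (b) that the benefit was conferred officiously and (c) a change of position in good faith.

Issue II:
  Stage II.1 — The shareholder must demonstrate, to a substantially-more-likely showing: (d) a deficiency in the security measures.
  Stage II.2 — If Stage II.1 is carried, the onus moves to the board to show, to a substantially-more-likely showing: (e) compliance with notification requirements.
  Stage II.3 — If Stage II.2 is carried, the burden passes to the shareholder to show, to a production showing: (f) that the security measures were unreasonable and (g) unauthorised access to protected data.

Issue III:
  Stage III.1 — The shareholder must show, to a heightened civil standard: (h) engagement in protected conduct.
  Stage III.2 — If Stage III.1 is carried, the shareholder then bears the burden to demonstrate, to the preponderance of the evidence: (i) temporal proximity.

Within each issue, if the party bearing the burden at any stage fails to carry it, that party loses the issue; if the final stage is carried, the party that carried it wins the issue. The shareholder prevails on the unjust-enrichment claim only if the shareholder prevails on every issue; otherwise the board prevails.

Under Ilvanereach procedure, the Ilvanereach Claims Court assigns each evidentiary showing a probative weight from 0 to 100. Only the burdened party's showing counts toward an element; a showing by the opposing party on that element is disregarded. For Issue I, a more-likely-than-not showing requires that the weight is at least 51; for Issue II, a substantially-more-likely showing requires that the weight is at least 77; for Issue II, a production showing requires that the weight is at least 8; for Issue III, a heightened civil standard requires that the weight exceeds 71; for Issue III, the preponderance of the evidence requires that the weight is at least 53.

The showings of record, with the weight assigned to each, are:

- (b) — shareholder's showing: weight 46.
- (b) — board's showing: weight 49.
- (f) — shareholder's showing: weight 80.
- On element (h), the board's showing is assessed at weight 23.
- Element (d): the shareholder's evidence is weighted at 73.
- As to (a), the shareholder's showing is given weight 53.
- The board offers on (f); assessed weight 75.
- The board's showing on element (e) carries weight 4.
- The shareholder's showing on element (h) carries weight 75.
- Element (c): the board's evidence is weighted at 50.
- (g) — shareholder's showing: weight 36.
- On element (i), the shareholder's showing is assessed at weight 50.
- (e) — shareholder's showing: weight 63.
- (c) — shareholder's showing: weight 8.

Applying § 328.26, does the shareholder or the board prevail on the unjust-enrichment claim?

— Issue I —
Stage I.1 — burden on shareholder; standard: a more-likely-than-not showing (weight is at least 51).
    (a): 53 ≥ 51 [met]
  The shareholder carries Stage I.1; the board now bears the burden.
Stage I.2 — burden on board; standard: a more-likely-than-not showing (weight is at least 51).
    (b): 49 (shareholder's 46 disregarded) < 51 [not met]
    (c): 50 (shareholder's 8 disregarded) < 51 [not met]
  The board does not carry Stage I.2.
The shareholder prevails on this issue.
— Issue II —
At Stage II.1 the shareholder must meet a substantially-more-likely showing (weight is at least 77): on (d) the weight is 73, which does not reach 77, so (d) does not meet the standard.
  The shareholder does not carry Stage II.1.
The analysis ends at Stage II.1; the board prevails on this issue.
— Issue III —
At Stage III.1 the shareholder must meet a heightened civil standard (weight exceeds 71): on (h) the weight is 75 (the board's 23 is given no effect), which does exceed 71, so (h) meets the standard.
  All elements met. The shareholder retains the burden for Stage III.2.
At Stage III.2 the shareholder must meet the preponderance of the evidence (weight is at least 53): on (i) the weight is 50, which does not reach 53, so (i) does not meet the standard.
  Stage III.2 not carried; the shareholder fails its burden.
The analysis ends at Stage III.2; the board prevails on this issue.
Per-issue: Issue I → shareholder; Issue II → board; Issue III → board. The shareholder must prevail on every issue; overall, the board prevails.

board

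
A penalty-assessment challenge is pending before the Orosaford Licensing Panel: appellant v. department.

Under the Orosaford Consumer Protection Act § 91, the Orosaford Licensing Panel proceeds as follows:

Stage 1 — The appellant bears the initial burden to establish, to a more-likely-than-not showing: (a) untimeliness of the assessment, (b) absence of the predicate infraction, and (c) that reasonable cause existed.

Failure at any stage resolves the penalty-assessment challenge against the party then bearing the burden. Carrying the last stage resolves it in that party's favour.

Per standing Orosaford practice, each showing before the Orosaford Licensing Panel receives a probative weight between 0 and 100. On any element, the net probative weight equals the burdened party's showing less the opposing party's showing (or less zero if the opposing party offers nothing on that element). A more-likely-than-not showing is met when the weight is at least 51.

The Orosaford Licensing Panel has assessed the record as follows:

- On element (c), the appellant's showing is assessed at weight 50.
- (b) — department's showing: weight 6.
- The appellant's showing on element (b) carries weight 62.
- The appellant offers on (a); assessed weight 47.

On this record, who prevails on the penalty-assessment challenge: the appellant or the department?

department

Stage 1 — burden on appellant; standard: a more-likely-than-not showing (weight is at least 51).
    (a): 47 < 51 [not met]
    (b): 62 − 6 = 56 ≥ 51 [met]
    (c): 50 < 51 [not met]
  Not every element is met, so the appellant fails to carry Stage 1.
The analysis ends at Stage 1; the department prevails.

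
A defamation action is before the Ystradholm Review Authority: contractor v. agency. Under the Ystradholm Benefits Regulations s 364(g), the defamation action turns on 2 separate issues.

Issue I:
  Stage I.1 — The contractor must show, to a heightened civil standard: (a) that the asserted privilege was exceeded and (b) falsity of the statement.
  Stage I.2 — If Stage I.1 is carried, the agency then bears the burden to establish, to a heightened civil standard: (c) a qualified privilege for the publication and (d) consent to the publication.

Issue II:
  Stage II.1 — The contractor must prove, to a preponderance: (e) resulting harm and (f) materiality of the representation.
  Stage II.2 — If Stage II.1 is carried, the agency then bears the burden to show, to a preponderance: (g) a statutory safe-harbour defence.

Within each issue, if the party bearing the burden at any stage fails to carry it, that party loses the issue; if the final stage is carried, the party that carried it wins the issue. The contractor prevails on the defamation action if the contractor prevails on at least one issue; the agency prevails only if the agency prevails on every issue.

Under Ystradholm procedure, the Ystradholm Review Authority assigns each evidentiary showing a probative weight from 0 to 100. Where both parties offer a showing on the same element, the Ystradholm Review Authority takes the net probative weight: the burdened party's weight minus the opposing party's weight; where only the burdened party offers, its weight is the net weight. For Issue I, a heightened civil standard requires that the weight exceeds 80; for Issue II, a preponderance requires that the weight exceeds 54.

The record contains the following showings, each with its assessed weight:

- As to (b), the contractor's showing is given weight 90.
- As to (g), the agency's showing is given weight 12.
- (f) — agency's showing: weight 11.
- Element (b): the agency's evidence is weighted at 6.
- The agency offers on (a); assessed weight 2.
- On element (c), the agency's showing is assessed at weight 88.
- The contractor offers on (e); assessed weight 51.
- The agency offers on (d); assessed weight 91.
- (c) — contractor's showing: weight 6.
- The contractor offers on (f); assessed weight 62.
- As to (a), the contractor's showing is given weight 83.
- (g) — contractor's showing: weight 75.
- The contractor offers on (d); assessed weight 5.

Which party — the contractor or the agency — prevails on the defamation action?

agency

— Issue I —
Stage I.1 — burden on contractor; standard: a heightened civil standard (weight exceeds 80).
    (a): 83 − 2 = 81 > 80 [met]
    (b): 90 − 6 = 84 > 80 [met]
  All elements met. The burden passes to the agency.
Stage I.2 — burden on agency; standard: a heightened civil standard (weight exceeds 80).
    (c): 88 − 6 = 82 > 80 [met]
    (d): 91 − 5 = 86 > 80 [met]
  Stage I.2 carried; the final stage is satisfied.
Every stage carried; the agency prevails on this issue.
— Issue II —
At Stage II.1 the contractor must meet a preponderance (weight exceeds 54): on (e) the weight is 51, ≤ 54, so (e) does not meet the standard; on (f) the weight is 62 less the opposing 11 gives net 51, ≤ 54, so (f) does not meet the standard.
  The contractor does not carry Stage II.1.
The analysis ends at Stage II.1; the agency prevails on this issue.
Per-issue: Issue I → agency; Issue II → agency. The contractor must prevail on at least one issue; overall, the agency prevails.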